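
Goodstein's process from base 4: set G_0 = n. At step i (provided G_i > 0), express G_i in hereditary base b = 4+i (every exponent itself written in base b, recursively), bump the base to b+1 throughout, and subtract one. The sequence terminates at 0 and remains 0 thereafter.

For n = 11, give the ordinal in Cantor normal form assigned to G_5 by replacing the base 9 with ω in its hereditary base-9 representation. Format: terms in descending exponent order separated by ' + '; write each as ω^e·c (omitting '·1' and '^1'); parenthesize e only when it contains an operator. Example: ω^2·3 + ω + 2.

11 —HB4→ 2·4 + 3 —bump→ 2·5 + 3 = 13 —(−1)→ 12
12 —HB5→ 2·5 + 2 —bump→ 2·6 + 2 = 14 —(−1)→ 13
13 —HB6→ 2·6 + 1 —bump→ 2·7 + 1 = 15 —(−1)→ 14
14 —HB7→ 2·7 —bump→ 2·8 = 16 —(−1)→ 15
15 —HB8→ 8 + 7 —bump→ 9 + 7 = 16 —(−1)→ 15
15 —HB9→ 9 + 6 —bump→ 10 + 6 = 16 —(−1)→ 15

ω + 6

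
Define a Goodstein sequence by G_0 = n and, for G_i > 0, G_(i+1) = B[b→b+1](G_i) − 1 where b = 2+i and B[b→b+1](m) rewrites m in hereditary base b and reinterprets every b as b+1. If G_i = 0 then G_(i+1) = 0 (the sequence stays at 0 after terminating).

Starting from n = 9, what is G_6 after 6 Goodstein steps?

9 —HB2→ 2^(2 + 1) + 1 —bump→ 3^(3 + 1) + 1 = 82 —(−1)→ 81
81 —HB3→ 3^(3 + 1) —bump→ 4^(4 + 1) = 1024 —(−1)→ 1023
1023 —HB4→ 3·4^4 + 3·4^3 + 3·4^2 + 3·4 + 3 —bump→ 3·5^5 + 3·5^3 + 3·5^2 + 3·5 + 3 = 9843 —(−1)→ 9842
9842 —HB5→ 3·5^5 + 3·5^3 + 3·5^2 + 3·5 + 2 —bump→ 3·6^6 + 3·6^3 + 3·6^2 + 3·6 + 2 = 140744 —(−1)→ 140743
140743 —HB6→ 3·6^6 + 3·6^3 + 3·6^2 + 3·6 + 1 —bump→ 3·7^7 + 3·7^3 + 3·7^2 + 3·7 + 1 = 2471827 —(−1)→ 2471826
2471826 —HB7→ 3·7^7 + 3·7^3 + 3·7^2 + 3·7 —bump→ 3·8^8 + 3·8^3 + 3·8^2 + 3·8 = 50333400 —(−1)→ 50333399
50333399 —HB8→ 3·8^8 + 3·8^3 + 3·8^2 + 2·8 + 7 —bump→ 3·9^9 + 3·9^3 + 3·9^2 + 2·9 + 7 = 1162263922 —(−1)→ 1162263921

50333399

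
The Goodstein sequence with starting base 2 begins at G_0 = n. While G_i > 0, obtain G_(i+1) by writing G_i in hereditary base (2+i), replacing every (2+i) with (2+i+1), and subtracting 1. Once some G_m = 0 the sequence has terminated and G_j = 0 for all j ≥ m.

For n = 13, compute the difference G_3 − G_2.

G_0=13  [base 2] 2^(2 + 1) + 2^2 + 1  →[2↦3]→  3^(3 + 1) + 3^3 + 1 = 109  −1 ⇒ G_1=108
G_1=108  [base 3] 3^(3 + 1) + 3^3  →[3↦4]→  4^(4 + 1) + 4^4 = 1280  −1 ⇒ G_2=1279
G_2=1279  [base 4] 4^(4 + 1) + 3·4^3 + 3·4^2 + 3·4 + 3  →[4↦5]→  5^(5 + 1) + 3·5^3 + 3·5^2 + 3·5 + 3 = 16093  −1 ⇒ G_3=16092

14813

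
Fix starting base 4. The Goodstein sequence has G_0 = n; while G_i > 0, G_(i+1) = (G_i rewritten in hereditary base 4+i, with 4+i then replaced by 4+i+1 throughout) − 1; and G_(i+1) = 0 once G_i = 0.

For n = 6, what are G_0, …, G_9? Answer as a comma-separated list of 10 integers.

i=0: 6 = 4 + 2 (b=4); 4→5: 5 + 2 = 7; 7−1 = 6
i=1: 6 = 5 + 1 (b=5); 5→6: 6 + 1 = 7; 7−1 = 6
i=2: 6 = 6 (b=6); 6→7: 7 = 7; 7−1 = 6
i=3: 6 = 6 (b=7); 7→8: 6 = 6; 6−1 = 5
i=4: 5 = 5 (b=8); 8→9: 5 = 5; 5−1 = 4
i=5: 4 = 4 (b=9); 9→10: 4 = 4; 4−1 = 3
i=6: 3 = 3 (b=10); 10→11: 3 = 3; 3−1 = 2
i=7: 2 = 2 (b=11); 11→12: 2 = 2; 2−1 = 1
i=8: 1 = 1 (b=12); 12→13: 1 = 1; 1−1 = 0

6, 6, 6, 6, 5, 4, 3, 2, 1, 0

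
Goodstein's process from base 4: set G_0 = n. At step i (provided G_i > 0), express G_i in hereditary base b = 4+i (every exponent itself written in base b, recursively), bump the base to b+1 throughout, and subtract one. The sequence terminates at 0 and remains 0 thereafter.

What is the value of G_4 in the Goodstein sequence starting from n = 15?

23

15 —HB4→ 3·4 + 3 —bump→ 3·5 + 3 = 18 —(−1)→ 17
17 —HB5→ 3·5 + 2 —bump→ 3·6 + 2 = 20 —(−1)→ 19
19 —HB6→ 3·6 + 1 —bump→ 3·7 + 1 = 22 —(−1)→ 21
21 —HB7→ 3·7 —bump→ 3·8 = 24 —(−1)→ 23
23 —HB8→ 2·8 + 7 —bump→ 2·9 + 7 = 25 —(−1)→ 24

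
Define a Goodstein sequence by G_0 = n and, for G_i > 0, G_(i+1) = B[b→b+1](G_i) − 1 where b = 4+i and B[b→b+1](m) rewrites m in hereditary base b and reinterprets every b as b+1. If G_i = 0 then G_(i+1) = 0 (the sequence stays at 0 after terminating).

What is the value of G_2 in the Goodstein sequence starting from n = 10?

12

G_0=10  [base 4] 2·4 + 2  →[4↦5]→  2·5 + 2 = 12  −1 ⇒ G_1=11
G_1=11  [base 5] 2·5 + 1  →[5↦6]→  2·6 + 1 = 13  −1 ⇒ G_2=12
G_2=12  [base 6] 2·6  →[6↦7]→  2·7 = 14  −1 ⇒ G_3=13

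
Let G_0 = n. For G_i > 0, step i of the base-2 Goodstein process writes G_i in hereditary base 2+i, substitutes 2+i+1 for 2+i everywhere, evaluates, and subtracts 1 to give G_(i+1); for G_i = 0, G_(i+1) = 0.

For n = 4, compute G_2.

[0] 4 ≡ 2^2 (base 2). Lift 3: 27. −1: 26.
[1] 26 ≡ 2·3^2 + 2·3 + 2 (base 3). Lift 4: 42. −1: 41.

41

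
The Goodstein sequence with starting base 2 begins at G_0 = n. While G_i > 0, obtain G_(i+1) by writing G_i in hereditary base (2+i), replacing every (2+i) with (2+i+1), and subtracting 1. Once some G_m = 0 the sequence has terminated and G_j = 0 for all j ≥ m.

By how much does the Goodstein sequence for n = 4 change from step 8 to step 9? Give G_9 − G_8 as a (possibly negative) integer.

42

G_0 = 4. HB_2(4) = 2^2. Bump = 27. G_1 = 26.
G_1 = 26. HB_3(26) = 2·3^2 + 2·3 + 2. Bump = 42. G_2 = 41.
G_2 = 41. HB_4(41) = 2·4^2 + 2·4 + 1. Bump = 61. G_3 = 60.
G_3 = 60. HB_5(60) = 2·5^2 + 2·5. Bump = 84. G_4 = 83.
G_4 = 83. HB_6(83) = 2·6^2 + 6 + 5. Bump = 110. G_5 = 109.
G_5 = 109. HB_7(109) = 2·7^2 + 7 + 4. Bump = 140. G_6 = 139.
G_6 = 139. HB_8(139) = 2·8^2 + 8 + 3. Bump = 174. G_7 = 173.
G_7 = 173. HB_9(173) = 2·9^2 + 9 + 2. Bump = 212. G_8 = 211.
G_8 = 211. HB_10(211) = 2·10^2 + 10 + 1. Bump = 254. G_9 = 253.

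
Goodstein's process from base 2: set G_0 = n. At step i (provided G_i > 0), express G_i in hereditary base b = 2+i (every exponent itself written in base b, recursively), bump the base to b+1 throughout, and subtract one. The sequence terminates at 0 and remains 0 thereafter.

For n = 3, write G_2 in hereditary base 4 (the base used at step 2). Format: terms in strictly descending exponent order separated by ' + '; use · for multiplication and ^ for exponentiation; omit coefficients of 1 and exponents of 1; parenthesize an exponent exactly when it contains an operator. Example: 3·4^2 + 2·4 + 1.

3 —HB2→ 2 + 1 —bump→ 3 + 1 = 4 —(−1)→ 3
3 —HB3→ 3 —bump→ 4 = 4 —(−1)→ 3
3 —HB4→ 3 —bump→ 3 = 3 —(−1)→ 2

3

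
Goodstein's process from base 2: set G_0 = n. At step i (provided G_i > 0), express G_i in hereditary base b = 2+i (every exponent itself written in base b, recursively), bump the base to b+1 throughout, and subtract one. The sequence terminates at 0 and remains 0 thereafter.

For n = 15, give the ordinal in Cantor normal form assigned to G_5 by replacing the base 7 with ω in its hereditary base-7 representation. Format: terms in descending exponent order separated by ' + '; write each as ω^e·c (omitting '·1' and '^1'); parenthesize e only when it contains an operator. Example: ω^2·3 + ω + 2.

ω^(ω + 1) + ω^ω

i=0: 15 = 2^(2 + 1) + 2^2 + 2 + 1 (b=2); 2→3: 3^(3 + 1) + 3^3 + 3 + 1 = 112; 112−1 = 111
i=1: 111 = 3^(3 + 1) + 3^3 + 3 (b=3); 3→4: 4^(4 + 1) + 4^4 + 4 = 1284; 1284−1 = 1283
i=2: 1283 = 4^(4 + 1) + 4^4 + 3 (b=4); 4→5: 5^(5 + 1) + 5^5 + 3 = 18753; 18753−1 = 18752
i=3: 18752 = 5^(5 + 1) + 5^5 + 2 (b=5); 5→6: 6^(6 + 1) + 6^6 + 2 = 326594; 326594−1 = 326593
i=4: 326593 = 6^(6 + 1) + 6^6 + 1 (b=6); 6→7: 7^(7 + 1) + 7^7 + 1 = 6588345; 6588345−1 = 6588344
i=5: 6588344 = 7^(7 + 1) + 7^7 (b=7); 7→8: 8^(8 + 1) + 8^8 = 150994944; 150994944−1 = 150994943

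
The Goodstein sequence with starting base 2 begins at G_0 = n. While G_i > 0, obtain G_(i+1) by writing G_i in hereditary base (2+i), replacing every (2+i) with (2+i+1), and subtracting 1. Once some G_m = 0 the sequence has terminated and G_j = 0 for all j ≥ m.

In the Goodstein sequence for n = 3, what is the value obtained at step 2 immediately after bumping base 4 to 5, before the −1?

[0] 3 ≡ 2 + 1 (base 2). Lift 3: 4. −1: 3.
[1] 3 ≡ 3 (base 3). Lift 4: 4. −1: 3.
[2] 3 ≡ 3 (base 4). Lift 5: 3. −1: 2.

3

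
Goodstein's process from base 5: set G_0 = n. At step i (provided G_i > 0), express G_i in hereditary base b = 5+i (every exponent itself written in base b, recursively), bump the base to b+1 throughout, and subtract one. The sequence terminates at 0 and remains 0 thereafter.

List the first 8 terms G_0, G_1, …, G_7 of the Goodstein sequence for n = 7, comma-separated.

7, 7, 7, 7, 6, 5, 4, 3

G_0=7  [base 5] 5 + 2  →[5↦6]→  6 + 2 = 8  −1 ⇒ G_1=7
G_1=7  [base 6] 6 + 1  →[6↦7]→  7 + 1 = 8  −1 ⇒ G_2=7
G_2=7  [base 7] 7  →[7↦8]→  8 = 8  −1 ⇒ G_3=7
G_3=7  [base 8] 7  →[8↦9]→  7 = 7  −1 ⇒ G_4=6
G_4=6  [base 9] 6  →[9↦10]→  6 = 6  −1 ⇒ G_5=5
G_5=5  [base 10] 5  →[10↦11]→  5 = 5  −1 ⇒ G_6=4
G_6=4  [base 11] 4  →[11↦12]→  4 = 4  −1 ⇒ G_7=3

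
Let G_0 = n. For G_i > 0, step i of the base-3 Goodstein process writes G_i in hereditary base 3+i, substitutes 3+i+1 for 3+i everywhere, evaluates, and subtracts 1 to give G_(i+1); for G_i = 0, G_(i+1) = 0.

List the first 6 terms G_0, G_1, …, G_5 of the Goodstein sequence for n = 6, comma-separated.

i=0: 6 = 2·3 (b=3); 3→4: 2·4 = 8; 8−1 = 7
i=1: 7 = 4 + 3 (b=4); 4→5: 5 + 3 = 8; 8−1 = 7
i=2: 7 = 5 + 2 (b=5); 5→6: 6 + 2 = 8; 8−1 = 7
i=3: 7 = 6 + 1 (b=6); 6→7: 7 + 1 = 8; 8−1 = 7
i=4: 7 = 7 (b=7); 7→8: 8 = 8; 8−1 = 7

6, 7, 7, 7, 7, 7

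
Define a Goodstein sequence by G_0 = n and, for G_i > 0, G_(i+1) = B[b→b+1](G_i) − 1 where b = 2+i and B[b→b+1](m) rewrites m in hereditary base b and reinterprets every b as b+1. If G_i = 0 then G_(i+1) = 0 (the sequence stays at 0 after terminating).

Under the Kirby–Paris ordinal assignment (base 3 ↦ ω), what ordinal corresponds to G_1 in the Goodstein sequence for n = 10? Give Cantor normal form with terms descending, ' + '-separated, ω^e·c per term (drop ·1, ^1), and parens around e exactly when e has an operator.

ω^(ω + 1) + 2

i=0: 10 = 2^(2 + 1) + 2 (b=2); 2→3: 3^(3 + 1) + 3 = 84; 84−1 = 83
i=1: 83 = 3^(3 + 1) + 2 (b=3); 3→4: 4^(4 + 1) + 2 = 1026; 1026−1 = 1025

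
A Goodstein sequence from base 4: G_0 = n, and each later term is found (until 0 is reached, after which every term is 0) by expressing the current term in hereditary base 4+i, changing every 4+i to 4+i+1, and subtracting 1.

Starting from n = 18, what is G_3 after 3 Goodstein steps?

48

base 4: 18 = 4^2 + 2; at 5: 5^2 + 2 = 27; next = 26
base 5: 26 = 5^2 + 1; at 6: 6^2 + 1 = 37; next = 36
base 6: 36 = 6^2; at 7: 7^2 = 49; next = 48
base 7: 48 = 6·7 + 6; at 8: 6·8 + 6 = 54; next = 53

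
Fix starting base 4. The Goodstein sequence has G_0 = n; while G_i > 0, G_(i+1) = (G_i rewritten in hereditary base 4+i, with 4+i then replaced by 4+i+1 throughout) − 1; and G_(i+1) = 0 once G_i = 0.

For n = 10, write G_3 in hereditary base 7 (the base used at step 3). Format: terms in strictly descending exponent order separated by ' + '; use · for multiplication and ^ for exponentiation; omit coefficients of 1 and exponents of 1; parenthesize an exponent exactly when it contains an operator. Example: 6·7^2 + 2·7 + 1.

base 4: 10 = 2·4 + 2; at 5: 2·5 + 2 = 12; next = 11
base 5: 11 = 2·5 + 1; at 6: 2·6 + 1 = 13; next = 12
base 6: 12 = 2·6; at 7: 2·7 = 14; next = 13
base 7: 13 = 7 + 6; at 8: 8 + 6 = 14; next = 13

7 + 6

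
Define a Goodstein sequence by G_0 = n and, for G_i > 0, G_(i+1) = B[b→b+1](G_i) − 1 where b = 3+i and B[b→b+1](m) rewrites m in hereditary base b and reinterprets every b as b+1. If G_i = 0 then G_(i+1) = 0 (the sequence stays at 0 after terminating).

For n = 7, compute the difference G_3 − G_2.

0

7 —HB3→ 2·3 + 1 —bump→ 2·4 + 1 = 9 —(−1)→ 8
8 —HB4→ 2·4 —bump→ 2·5 = 10 —(−1)→ 9
9 —HB5→ 5 + 4 —bump→ 6 + 4 = 10 —(−1)→ 9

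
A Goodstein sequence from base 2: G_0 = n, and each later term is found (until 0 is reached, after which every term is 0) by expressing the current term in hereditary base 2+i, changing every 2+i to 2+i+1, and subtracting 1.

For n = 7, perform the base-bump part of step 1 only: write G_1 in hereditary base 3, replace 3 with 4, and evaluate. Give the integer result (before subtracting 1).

base 2: 7 = 2^2 + 2 + 1; at 3: 3^3 + 3 + 1 = 31; next = 30
base 3: 30 = 3^3 + 3; at 4: 4^4 + 4 = 260; next = 259

260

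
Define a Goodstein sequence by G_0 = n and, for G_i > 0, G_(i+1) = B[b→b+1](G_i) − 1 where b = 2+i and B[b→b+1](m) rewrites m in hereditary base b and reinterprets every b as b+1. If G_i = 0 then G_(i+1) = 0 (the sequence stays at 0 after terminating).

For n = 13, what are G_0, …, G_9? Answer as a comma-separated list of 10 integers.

i=0: 13 = 2^(2 + 1) + 2^2 + 1 (b=2); 2→3: 3^(3 + 1) + 3^3 + 1 = 109; 109−1 = 108
i=1: 108 = 3^(3 + 1) + 3^3 (b=3); 3→4: 4^(4 + 1) + 4^4 = 1280; 1280−1 = 1279
i=2: 1279 = 4^(4 + 1) + 3·4^3 + 3·4^2 + 3·4 + 3 (b=4); 4→5: 5^(5 + 1) + 3·5^3 + 3·5^2 + 3·5 + 3 = 16093; 16093−1 = 16092
i=3: 16092 = 5^(5 + 1) + 3·5^3 + 3·5^2 + 3·5 + 2 (b=5); 5→6: 6^(6 + 1) + 3·6^3 + 3·6^2 + 3·6 + 2 = 280712; 280712−1 = 280711
i=4: 280711 = 6^(6 + 1) + 3·6^3 + 3·6^2 + 3·6 + 1 (b=6); 6→7: 7^(7 + 1) + 3·7^3 + 3·7^2 + 3·7 + 1 = 5765999; 5765999−1 = 5765998
i=5: 5765998 = 7^(7 + 1) + 3·7^3 + 3·7^2 + 3·7 (b=7); 7→8: 8^(8 + 1) + 3·8^3 + 3·8^2 + 3·8 = 134219480; 134219480−1 = 134219479
i=6: 134219479 = 8^(8 + 1) + 3·8^3 + 3·8^2 + 2·8 + 7 (b=8); 8→9: 9^(9 + 1) + 3·9^3 + 3·9^2 + 2·9 + 7 = 3486786856; 3486786856−1 = 3486786855
i=7: 3486786855 = 9^(9 + 1) + 3·9^3 + 3·9^2 + 2·9 + 6 (b=9); 9→10: 10^(10 + 1) + 3·10^3 + 3·10^2 + 2·10 + 6 = 100000003326; 100000003326−1 = 100000003325
i=8: 100000003325 = 10^(10 + 1) + 3·10^3 + 3·10^2 + 2·10 + 5 (b=10); 10→11: 11^(11 + 1) + 3·11^3 + 3·11^2 + 2·11 + 5 = 3138428381104; 3138428381104−1 = 3138428381103

13, 108, 1279, 16092, 280711, 5765998, 134219479, 3486786855, 100000003325, 3138428381103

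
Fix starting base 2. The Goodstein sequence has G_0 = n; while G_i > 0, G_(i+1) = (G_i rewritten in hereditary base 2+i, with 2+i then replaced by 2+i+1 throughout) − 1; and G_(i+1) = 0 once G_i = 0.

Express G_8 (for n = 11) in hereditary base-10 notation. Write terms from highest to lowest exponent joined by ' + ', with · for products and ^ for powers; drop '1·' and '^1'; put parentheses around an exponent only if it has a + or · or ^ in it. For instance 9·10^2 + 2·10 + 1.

i=0: 11 = 2^(2 + 1) + 2 + 1 (b=2); 2→3: 3^(3 + 1) + 3 + 1 = 85; 85−1 = 84
i=1: 84 = 3^(3 + 1) + 3 (b=3); 3→4: 4^(4 + 1) + 4 = 1028; 1028−1 = 1027
i=2: 1027 = 4^(4 + 1) + 3 (b=4); 4→5: 5^(5 + 1) + 3 = 15628; 15628−1 = 15627
i=3: 15627 = 5^(5 + 1) + 2 (b=5); 5→6: 6^(6 + 1) + 2 = 279938; 279938−1 = 279937
i=4: 279937 = 6^(6 + 1) + 1 (b=6); 6→7: 7^(7 + 1) + 1 = 5764802; 5764802−1 = 5764801
i=5: 5764801 = 7^(7 + 1) (b=7); 7→8: 8^(8 + 1) = 134217728; 134217728−1 = 134217727
i=6: 134217727 = 7·8^8 + 7·8^7 + 7·8^6 + 7·8^5 + 7·8^4 + 7·8^3 + 7·8^2 + 7·8 + 7 (b=8); 8→9: 7·9^9 + 7·9^7 + 7·9^6 + 7·9^5 + 7·9^4 + 7·9^3 + 7·9^2 + 7·9 + 7 = 2749609303; 2749609303−1 = 2749609302
i=7: 2749609302 = 7·9^9 + 7·9^7 + 7·9^6 + 7·9^5 + 7·9^4 + 7·9^3 + 7·9^2 + 7·9 + 6 (b=9); 9→10: 7·10^10 + 7·10^7 + 7·10^6 + 7·10^5 + 7·10^4 + 7·10^3 + 7·10^2 + 7·10 + 6 = 70077777776; 70077777776−1 = 70077777775
i=8: 70077777775 = 7·10^10 + 7·10^7 + 7·10^6 + 7·10^5 + 7·10^4 + 7·10^3 + 7·10^2 + 7·10 + 5 (b=10); 10→11: 7·11^11 + 7·11^7 + 7·11^6 + 7·11^5 + 7·11^4 + 7·11^3 + 7·11^2 + 7·11 + 5 = 1997331745491; 1997331745491−1 = 1997331745490

7·10^10 + 7·10^7 + 7·10^6 + 7·10^5 + 7·10^4 + 7·10^3 + 7·10^2 + 7·10 + 5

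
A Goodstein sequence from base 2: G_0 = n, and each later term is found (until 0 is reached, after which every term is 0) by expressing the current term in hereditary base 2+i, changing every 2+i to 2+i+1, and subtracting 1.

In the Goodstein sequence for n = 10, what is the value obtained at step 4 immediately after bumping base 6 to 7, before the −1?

4215755

step 0: 10 = 2^(2 + 1) + 2; sub 3 for 2: 3^(3 + 1) + 3; = 84; G_1 = 84−1 = 83
step 1: 83 = 3^(3 + 1) + 2; sub 4 for 3: 4^(4 + 1) + 2; = 1026; G_2 = 1026−1 = 1025
step 2: 1025 = 4^(4 + 1) + 1; sub 5 for 4: 5^(5 + 1) + 1; = 15626; G_3 = 15626−1 = 15625
step 3: 15625 = 5^(5 + 1); sub 6 for 5: 6^(6 + 1); = 279936; G_4 = 279936−1 = 279935
step 4: 279935 = 5·6^6 + 5·6^5 + 5·6^4 + 5·6^3 + 5·6^2 + 5·6 + 5; sub 7 for 6: 5·7^7 + 5·7^5 + 5·7^4 + 5·7^3 + 5·7^2 + 5·7 + 5; = 4215755; G_5 = 4215755−1 = 4215754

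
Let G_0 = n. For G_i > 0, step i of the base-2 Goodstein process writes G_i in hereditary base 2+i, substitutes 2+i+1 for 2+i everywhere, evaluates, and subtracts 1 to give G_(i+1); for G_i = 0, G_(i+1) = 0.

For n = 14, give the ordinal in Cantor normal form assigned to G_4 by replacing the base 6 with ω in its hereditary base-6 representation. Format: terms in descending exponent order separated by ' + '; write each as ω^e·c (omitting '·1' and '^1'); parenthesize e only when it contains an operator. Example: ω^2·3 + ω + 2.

step 0: 14 = 2^(2 + 1) + 2^2 + 2; sub 3 for 2: 3^(3 + 1) + 3^3 + 3; = 111; G_1 = 111−1 = 110
step 1: 110 = 3^(3 + 1) + 3^3 + 2; sub 4 for 3: 4^(4 + 1) + 4^4 + 2; = 1282; G_2 = 1282−1 = 1281
step 2: 1281 = 4^(4 + 1) + 4^4 + 1; sub 5 for 4: 5^(5 + 1) + 5^5 + 1; = 18751; G_3 = 18751−1 = 18750
step 3: 18750 = 5^(5 + 1) + 5^5; sub 6 for 5: 6^(6 + 1) + 6^6; = 326592; G_4 = 326592−1 = 326591
step 4: 326591 = 6^(6 + 1) + 5·6^5 + 5·6^4 + 5·6^3 + 5·6^2 + 5·6 + 5; sub 7 for 6: 7^(7 + 1) + 5·7^5 + 5·7^4 + 5·7^3 + 5·7^2 + 5·7 + 5; = 5862841; G_5 = 5862841−1 = 5862840

ω^(ω + 1) + ω^5·5 + ω^4·5 + ω^3·5 + ω^2·5 + ω·5 + 5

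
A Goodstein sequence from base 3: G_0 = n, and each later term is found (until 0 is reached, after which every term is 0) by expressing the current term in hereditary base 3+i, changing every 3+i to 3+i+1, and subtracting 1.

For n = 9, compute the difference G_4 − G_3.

2

[0] 9 ≡ 3^2 (base 3). Lift 4: 16. −1: 15.
[1] 15 ≡ 3·4 + 3 (base 4). Lift 5: 18. −1: 17.
[2] 17 ≡ 3·5 + 2 (base 5). Lift 6: 20. −1: 19.
[3] 19 ≡ 3·6 + 1 (base 6). Lift 7: 22. −1: 21.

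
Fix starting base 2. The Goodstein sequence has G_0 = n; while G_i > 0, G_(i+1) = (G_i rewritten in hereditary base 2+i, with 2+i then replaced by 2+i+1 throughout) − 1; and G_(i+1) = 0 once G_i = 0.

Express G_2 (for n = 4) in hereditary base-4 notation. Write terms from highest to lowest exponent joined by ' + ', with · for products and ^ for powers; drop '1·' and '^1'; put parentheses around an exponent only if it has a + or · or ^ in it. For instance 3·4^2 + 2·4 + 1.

base 2: 4 = 2^2; at 3: 3^3 = 27; next = 26
base 3: 26 = 2·3^2 + 2·3 + 2; at 4: 2·4^2 + 2·4 + 2 = 42; next = 41
base 4: 41 = 2·4^2 + 2·4 + 1; at 5: 2·5^2 + 2·5 + 1 = 61; next = 60

2·4^2 + 2·4 + 1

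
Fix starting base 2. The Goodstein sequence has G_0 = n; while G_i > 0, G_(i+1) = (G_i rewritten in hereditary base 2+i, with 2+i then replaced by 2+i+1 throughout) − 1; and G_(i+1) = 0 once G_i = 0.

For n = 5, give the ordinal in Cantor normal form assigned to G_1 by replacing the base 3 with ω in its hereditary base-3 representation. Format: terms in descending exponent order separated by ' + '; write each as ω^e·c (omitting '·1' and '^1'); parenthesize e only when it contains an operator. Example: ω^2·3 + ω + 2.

ω^ω

step 0: 5 = 2^2 + 1; sub 3 for 2: 3^3 + 1; = 28; G_1 = 28−1 = 27
step 1: 27 = 3^3; sub 4 for 3: 4^4; = 256; G_2 = 256−1 = 255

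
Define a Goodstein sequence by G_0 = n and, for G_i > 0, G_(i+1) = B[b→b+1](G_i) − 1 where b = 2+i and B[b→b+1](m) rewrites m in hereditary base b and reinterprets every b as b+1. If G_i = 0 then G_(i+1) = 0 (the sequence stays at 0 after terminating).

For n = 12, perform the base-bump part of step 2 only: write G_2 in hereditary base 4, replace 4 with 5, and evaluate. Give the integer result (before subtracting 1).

12 —HB2→ 2^(2 + 1) + 2^2 —bump→ 3^(3 + 1) + 3^3 = 108 —(−1)→ 107
107 —HB3→ 3^(3 + 1) + 2·3^2 + 2·3 + 2 —bump→ 4^(4 + 1) + 2·4^2 + 2·4 + 2 = 1066 —(−1)→ 1065

15686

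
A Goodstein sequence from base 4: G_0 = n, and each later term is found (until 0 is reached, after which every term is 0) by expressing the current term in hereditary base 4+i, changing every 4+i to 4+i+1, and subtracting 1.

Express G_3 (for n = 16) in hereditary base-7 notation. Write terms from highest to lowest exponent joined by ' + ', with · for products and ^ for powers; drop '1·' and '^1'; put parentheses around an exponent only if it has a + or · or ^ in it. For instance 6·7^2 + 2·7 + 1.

16 —HB4→ 4^2 —bump→ 5^2 = 25 —(−1)→ 24
24 —HB5→ 4·5 + 4 —bump→ 4·6 + 4 = 28 —(−1)→ 27
27 —HB6→ 4·6 + 3 —bump→ 4·7 + 3 = 31 —(−1)→ 30
30 —HB7→ 4·7 + 2 —bump→ 4·8 + 2 = 34 —(−1)→ 33

4·7 + 2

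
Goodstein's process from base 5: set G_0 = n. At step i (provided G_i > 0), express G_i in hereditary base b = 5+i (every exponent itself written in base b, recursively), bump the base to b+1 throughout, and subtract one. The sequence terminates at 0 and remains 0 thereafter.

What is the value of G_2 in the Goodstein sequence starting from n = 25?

G_0 = 25. HB_5(25) = 5^2. Bump = 36. G_1 = 35.
G_1 = 35. HB_6(35) = 5·6 + 5. Bump = 40. G_2 = 39.

39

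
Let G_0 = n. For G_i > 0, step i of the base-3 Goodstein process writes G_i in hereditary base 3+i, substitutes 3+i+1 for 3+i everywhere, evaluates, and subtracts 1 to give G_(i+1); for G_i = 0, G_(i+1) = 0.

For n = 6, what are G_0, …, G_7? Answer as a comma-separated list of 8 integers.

6, 7, 7, 7, 7, 7, 6, 5

G_0 = 6. HB_3(6) = 2·3. Bump = 8. G_1 = 7.
G_1 = 7. HB_4(7) = 4 + 3. Bump = 8. G_2 = 7.
G_2 = 7. HB_5(7) = 5 + 2. Bump = 8. G_3 = 7.
G_3 = 7. HB_6(7) = 6 + 1. Bump = 8. G_4 = 7.
G_4 = 7. HB_7(7) = 7. Bump = 8. G_5 = 7.
G_5 = 7. HB_8(7) = 7. Bump = 7. G_6 = 6.
G_6 = 6. HB_9(6) = 6. Bump = 6. G_7 = 5.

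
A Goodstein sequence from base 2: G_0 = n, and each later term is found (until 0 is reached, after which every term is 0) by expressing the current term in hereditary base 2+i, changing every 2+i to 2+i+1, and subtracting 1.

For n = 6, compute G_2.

257

[0] 6 ≡ 2^2 + 2 (base 2). Lift 3: 30. −1: 29.
[1] 29 ≡ 3^3 + 2 (base 3). Lift 4: 258. −1: 257.
[2] 257 ≡ 4^4 + 1 (base 4). Lift 5: 3126. −1: 3125.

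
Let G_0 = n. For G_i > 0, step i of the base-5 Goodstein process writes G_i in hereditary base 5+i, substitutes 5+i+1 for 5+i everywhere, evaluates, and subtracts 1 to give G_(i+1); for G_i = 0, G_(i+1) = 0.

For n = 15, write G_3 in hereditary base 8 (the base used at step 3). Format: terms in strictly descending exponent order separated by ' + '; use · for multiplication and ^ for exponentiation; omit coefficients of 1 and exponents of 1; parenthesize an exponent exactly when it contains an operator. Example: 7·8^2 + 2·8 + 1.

2·8 + 3

base 5: 15 = 3·5; at 6: 3·6 = 18; next = 17
base 6: 17 = 2·6 + 5; at 7: 2·7 + 5 = 19; next = 18
base 7: 18 = 2·7 + 4; at 8: 2·8 + 4 = 20; next = 19
base 8: 19 = 2·8 + 3; at 9: 2·9 + 3 = 21; next = 20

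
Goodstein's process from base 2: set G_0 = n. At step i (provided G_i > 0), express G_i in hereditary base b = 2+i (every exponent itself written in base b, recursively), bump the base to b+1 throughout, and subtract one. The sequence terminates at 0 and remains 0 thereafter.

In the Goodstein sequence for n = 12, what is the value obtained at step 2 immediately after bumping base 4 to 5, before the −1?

15686

G_0 = 12. HB_2(12) = 2^(2 + 1) + 2^2. Bump = 108. G_1 = 107.
G_1 = 107. HB_3(107) = 3^(3 + 1) + 2·3^2 + 2·3 + 2. Bump = 1066. G_2 = 1065.
G_2 = 1065. HB_4(1065) = 4^(4 + 1) + 2·4^2 + 2·4 + 1. Bump = 15686. G_3 = 15685.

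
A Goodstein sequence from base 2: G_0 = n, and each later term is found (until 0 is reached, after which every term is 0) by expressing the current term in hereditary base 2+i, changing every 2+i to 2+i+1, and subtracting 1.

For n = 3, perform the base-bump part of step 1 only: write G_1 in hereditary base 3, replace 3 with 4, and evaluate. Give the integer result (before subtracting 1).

4

(0) 3|_2 = 2 + 1 ↦ 3 + 1|_3 = 4 ⇒ 3
(1) 3|_3 = 3 ↦ 4|_4 = 4 ⇒ 3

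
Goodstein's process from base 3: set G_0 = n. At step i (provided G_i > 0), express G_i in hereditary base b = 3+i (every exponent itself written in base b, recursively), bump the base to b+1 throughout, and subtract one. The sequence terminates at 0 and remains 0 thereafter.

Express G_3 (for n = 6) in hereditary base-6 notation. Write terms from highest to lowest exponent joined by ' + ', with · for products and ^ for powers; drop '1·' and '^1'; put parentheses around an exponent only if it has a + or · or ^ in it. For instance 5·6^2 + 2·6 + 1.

(0) 6|_3 = 2·3 ↦ 2·4|_4 = 8 ⇒ 7
(1) 7|_4 = 4 + 3 ↦ 5 + 3|_5 = 8 ⇒ 7
(2) 7|_5 = 5 + 2 ↦ 6 + 2|_6 = 8 ⇒ 7
(3) 7|_6 = 6 + 1 ↦ 7 + 1|_7 = 8 ⇒ 7

6 + 1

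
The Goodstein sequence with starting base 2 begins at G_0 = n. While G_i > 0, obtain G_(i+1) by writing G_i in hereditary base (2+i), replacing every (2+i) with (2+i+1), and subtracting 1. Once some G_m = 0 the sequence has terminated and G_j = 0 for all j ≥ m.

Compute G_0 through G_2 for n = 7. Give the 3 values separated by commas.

(0) 7|_2 = 2^2 + 2 + 1 ↦ 3^3 + 3 + 1|_3 = 31 ⇒ 30
(1) 30|_3 = 3^3 + 3 ↦ 4^4 + 4|_4 = 260 ⇒ 259

7, 30, 259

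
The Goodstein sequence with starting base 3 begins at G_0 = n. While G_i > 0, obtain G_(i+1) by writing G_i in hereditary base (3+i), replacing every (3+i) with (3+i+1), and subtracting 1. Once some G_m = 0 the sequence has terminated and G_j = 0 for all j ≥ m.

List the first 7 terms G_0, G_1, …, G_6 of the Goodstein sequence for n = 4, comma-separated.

G_0 = 4. HB_3(4) = 3 + 1. Bump = 5. G_1 = 4.
G_1 = 4. HB_4(4) = 4. Bump = 5. G_2 = 4.
G_2 = 4. HB_5(4) = 4. Bump = 4. G_3 = 3.
G_3 = 3. HB_6(3) = 3. Bump = 3. G_4 = 2.
G_4 = 2. HB_7(2) = 2. Bump = 2. G_5 = 1.
G_5 = 1. HB_8(1) = 1. Bump = 1. G_6 = 0.

4, 4, 4, 3, 2, 1, 0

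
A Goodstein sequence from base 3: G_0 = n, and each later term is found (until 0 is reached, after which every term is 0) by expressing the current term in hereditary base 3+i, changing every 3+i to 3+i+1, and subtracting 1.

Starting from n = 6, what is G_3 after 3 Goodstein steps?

(0) 6|_3 = 2·3 ↦ 2·4|_4 = 8 ⇒ 7
(1) 7|_4 = 4 + 3 ↦ 5 + 3|_5 = 8 ⇒ 7
(2) 7|_5 = 5 + 2 ↦ 6 + 2|_6 = 8 ⇒ 7
(3) 7|_6 = 6 + 1 ↦ 7 + 1|_7 = 8 ⇒ 7

7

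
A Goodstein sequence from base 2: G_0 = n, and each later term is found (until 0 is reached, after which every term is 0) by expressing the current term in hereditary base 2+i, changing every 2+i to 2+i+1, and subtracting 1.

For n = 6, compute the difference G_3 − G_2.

base 2: 6 = 2^2 + 2; at 3: 3^3 + 3 = 30; next = 29
base 3: 29 = 3^3 + 2; at 4: 4^4 + 2 = 258; next = 257
base 4: 257 = 4^4 + 1; at 5: 5^5 + 1 = 3126; next = 3125

2868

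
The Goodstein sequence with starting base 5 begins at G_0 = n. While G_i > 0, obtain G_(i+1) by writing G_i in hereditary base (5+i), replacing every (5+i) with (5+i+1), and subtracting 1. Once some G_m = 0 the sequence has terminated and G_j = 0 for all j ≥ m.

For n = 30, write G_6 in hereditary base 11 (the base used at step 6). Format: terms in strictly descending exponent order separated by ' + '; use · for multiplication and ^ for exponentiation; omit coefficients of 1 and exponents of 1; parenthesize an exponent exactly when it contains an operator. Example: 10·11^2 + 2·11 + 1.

11^2

i=0: 30 = 5^2 + 5 (b=5); 5→6: 6^2 + 6 = 42; 42−1 = 41
i=1: 41 = 6^2 + 5 (b=6); 6→7: 7^2 + 5 = 54; 54−1 = 53
i=2: 53 = 7^2 + 4 (b=7); 7→8: 8^2 + 4 = 68; 68−1 = 67
i=3: 67 = 8^2 + 3 (b=8); 8→9: 9^2 + 3 = 84; 84−1 = 83
i=4: 83 = 9^2 + 2 (b=9); 9→10: 10^2 + 2 = 102; 102−1 = 101
i=5: 101 = 10^2 + 1 (b=10); 10→11: 11^2 + 1 = 122; 122−1 = 121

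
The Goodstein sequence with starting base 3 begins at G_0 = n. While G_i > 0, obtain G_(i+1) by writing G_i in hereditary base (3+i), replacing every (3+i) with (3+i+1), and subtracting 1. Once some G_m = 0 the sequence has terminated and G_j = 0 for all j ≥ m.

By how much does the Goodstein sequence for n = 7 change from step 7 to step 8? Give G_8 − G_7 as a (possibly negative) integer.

-1

7 —HB3→ 2·3 + 1 —bump→ 2·4 + 1 = 9 —(−1)→ 8
8 —HB4→ 2·4 —bump→ 2·5 = 10 —(−1)→ 9
9 —HB5→ 5 + 4 —bump→ 6 + 4 = 10 —(−1)→ 9
9 —HB6→ 6 + 3 —bump→ 7 + 3 = 10 —(−1)→ 9
9 —HB7→ 7 + 2 —bump→ 8 + 2 = 10 —(−1)→ 9
9 —HB8→ 8 + 1 —bump→ 9 + 1 = 10 —(−1)→ 9
9 —HB9→ 9 —bump→ 10 = 10 —(−1)→ 9
9 —HB10→ 9 —bump→ 9 = 9 —(−1)→ 8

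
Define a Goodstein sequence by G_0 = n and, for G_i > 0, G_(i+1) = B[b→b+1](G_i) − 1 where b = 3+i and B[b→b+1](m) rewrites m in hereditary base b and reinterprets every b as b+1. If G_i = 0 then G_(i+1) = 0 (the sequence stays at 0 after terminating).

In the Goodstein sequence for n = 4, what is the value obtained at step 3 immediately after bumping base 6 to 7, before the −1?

G_0=4  [base 3] 3 + 1  →[3↦4]→  4 + 1 = 5  −1 ⇒ G_1=4
G_1=4  [base 4] 4  →[4↦5]→  5 = 5  −1 ⇒ G_2=4
G_2=4  [base 5] 4  →[5↦6]→  4 = 4  −1 ⇒ G_3=3
G_3=3  [base 6] 3  →[6↦7]→  3 = 3  −1 ⇒ G_4=2

3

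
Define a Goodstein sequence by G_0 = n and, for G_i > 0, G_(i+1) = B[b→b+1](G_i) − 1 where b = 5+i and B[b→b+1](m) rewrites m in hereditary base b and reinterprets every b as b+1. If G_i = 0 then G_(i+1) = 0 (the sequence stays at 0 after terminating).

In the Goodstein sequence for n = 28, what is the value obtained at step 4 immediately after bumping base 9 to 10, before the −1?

i=0: 28 = 5^2 + 3 (b=5); 5→6: 6^2 + 3 = 39; 39−1 = 38
i=1: 38 = 6^2 + 2 (b=6); 6→7: 7^2 + 2 = 51; 51−1 = 50
i=2: 50 = 7^2 + 1 (b=7); 7→8: 8^2 + 1 = 65; 65−1 = 64
i=3: 64 = 8^2 (b=8); 8→9: 9^2 = 81; 81−1 = 80

88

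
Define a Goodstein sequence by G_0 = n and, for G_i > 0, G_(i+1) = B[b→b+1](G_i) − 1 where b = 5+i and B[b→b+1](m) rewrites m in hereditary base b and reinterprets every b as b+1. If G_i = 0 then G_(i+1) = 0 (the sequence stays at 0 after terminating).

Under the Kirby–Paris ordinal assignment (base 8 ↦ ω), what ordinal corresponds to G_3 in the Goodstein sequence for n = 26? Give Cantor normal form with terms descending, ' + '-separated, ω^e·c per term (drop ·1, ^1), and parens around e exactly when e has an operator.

G_0 = 26. HB_5(26) = 5^2 + 1. Bump = 37. G_1 = 36.
G_1 = 36. HB_6(36) = 6^2. Bump = 49. G_2 = 48.
G_2 = 48. HB_7(48) = 6·7 + 6. Bump = 54. G_3 = 53.
G_3 = 53. HB_8(53) = 6·8 + 5. Bump = 59. G_4 = 58.

ω·6 + 5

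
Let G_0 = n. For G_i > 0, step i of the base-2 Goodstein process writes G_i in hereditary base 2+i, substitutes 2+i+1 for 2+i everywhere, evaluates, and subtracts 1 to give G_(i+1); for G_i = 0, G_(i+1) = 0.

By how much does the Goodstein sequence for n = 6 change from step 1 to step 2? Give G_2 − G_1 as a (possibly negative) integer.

(0) 6|_2 = 2^2 + 2 ↦ 3^3 + 3|_3 = 30 ⇒ 29
(1) 29|_3 = 3^3 + 2 ↦ 4^4 + 2|_4 = 258 ⇒ 257

228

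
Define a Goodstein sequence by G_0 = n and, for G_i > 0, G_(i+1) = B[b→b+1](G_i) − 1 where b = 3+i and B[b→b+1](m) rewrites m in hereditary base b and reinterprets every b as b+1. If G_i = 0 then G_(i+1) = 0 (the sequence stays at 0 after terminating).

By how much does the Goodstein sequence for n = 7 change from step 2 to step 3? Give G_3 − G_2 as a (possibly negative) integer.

[0] 7 ≡ 2·3 + 1 (base 3). Lift 4: 9. −1: 8.
[1] 8 ≡ 2·4 (base 4). Lift 5: 10. −1: 9.
[2] 9 ≡ 5 + 4 (base 5). Lift 6: 10. −1: 9.

0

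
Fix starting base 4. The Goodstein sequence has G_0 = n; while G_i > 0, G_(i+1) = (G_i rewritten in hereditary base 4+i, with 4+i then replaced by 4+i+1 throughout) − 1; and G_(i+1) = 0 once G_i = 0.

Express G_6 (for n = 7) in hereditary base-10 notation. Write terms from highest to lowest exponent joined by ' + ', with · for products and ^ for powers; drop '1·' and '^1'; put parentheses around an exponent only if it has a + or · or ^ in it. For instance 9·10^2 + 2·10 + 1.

G_0=7  [base 4] 4 + 3  →[4↦5]→  5 + 3 = 8  −1 ⇒ G_1=7
G_1=7  [base 5] 5 + 2  →[5↦6]→  6 + 2 = 8  −1 ⇒ G_2=7
G_2=7  [base 6] 6 + 1  →[6↦7]→  7 + 1 = 8  −1 ⇒ G_3=7
G_3=7  [base 7] 7  →[7↦8]→  8 = 8  −1 ⇒ G_4=7
G_4=7  [base 8] 7  →[8↦9]→  7 = 7  −1 ⇒ G_5=6
G_5=6  [base 9] 6  →[9↦10]→  6 = 6  −1 ⇒ G_6=5
G_6=5  [base 10] 5  →[10↦11]→  5 = 5  −1 ⇒ G_7=4

5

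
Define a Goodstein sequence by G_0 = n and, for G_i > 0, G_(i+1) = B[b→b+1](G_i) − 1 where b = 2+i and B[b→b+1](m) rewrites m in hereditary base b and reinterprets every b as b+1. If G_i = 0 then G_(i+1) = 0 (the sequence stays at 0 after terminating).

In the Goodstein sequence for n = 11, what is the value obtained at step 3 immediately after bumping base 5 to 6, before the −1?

279938

base 2: 11 = 2^(2 + 1) + 2 + 1; at 3: 3^(3 + 1) + 3 + 1 = 85; next = 84
base 3: 84 = 3^(3 + 1) + 3; at 4: 4^(4 + 1) + 4 = 1028; next = 1027
base 4: 1027 = 4^(4 + 1) + 3; at 5: 5^(5 + 1) + 3 = 15628; next = 15627
base 5: 15627 = 5^(5 + 1) + 2; at 6: 6^(6 + 1) + 2 = 279938; next = 279937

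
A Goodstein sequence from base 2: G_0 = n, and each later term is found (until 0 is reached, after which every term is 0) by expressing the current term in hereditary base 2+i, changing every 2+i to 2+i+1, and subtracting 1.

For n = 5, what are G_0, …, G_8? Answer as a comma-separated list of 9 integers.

5, 27, 255, 467, 775, 1197, 1751, 2454, 3325

i=0: 5 = 2^2 + 1 (b=2); 2→3: 3^3 + 1 = 28; 28−1 = 27
i=1: 27 = 3^3 (b=3); 3→4: 4^4 = 256; 256−1 = 255
i=2: 255 = 3·4^3 + 3·4^2 + 3·4 + 3 (b=4); 4→5: 3·5^3 + 3·5^2 + 3·5 + 3 = 468; 468−1 = 467
i=3: 467 = 3·5^3 + 3·5^2 + 3·5 + 2 (b=5); 5→6: 3·6^3 + 3·6^2 + 3·6 + 2 = 776; 776−1 = 775
i=4: 775 = 3·6^3 + 3·6^2 + 3·6 + 1 (b=6); 6→7: 3·7^3 + 3·7^2 + 3·7 + 1 = 1198; 1198−1 = 1197
i=5: 1197 = 3·7^3 + 3·7^2 + 3·7 (b=7); 7→8: 3·8^3 + 3·8^2 + 3·8 = 1752; 1752−1 = 1751
i=6: 1751 = 3·8^3 + 3·8^2 + 2·8 + 7 (b=8); 8→9: 3·9^3 + 3·9^2 + 2·9 + 7 = 2455; 2455−1 = 2454
i=7: 2454 = 3·9^3 + 3·9^2 + 2·9 + 6 (b=9); 9→10: 3·10^3 + 3·10^2 + 2·10 + 6 = 3326; 3326−1 = 3325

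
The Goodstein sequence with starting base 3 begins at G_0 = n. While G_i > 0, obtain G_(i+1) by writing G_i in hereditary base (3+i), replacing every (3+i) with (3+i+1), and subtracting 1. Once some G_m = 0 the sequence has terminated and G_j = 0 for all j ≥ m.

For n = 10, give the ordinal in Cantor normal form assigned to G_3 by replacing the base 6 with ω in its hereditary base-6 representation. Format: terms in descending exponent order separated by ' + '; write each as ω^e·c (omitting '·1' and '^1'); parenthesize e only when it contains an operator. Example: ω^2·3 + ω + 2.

i=0: 10 = 3^2 + 1 (b=3); 3→4: 4^2 + 1 = 17; 17−1 = 16
i=1: 16 = 4^2 (b=4); 4→5: 5^2 = 25; 25−1 = 24
i=2: 24 = 4·5 + 4 (b=5); 5→6: 4·6 + 4 = 28; 28−1 = 27
i=3: 27 = 4·6 + 3 (b=6); 6→7: 4·7 + 3 = 31; 31−1 = 30

ω·4 + 3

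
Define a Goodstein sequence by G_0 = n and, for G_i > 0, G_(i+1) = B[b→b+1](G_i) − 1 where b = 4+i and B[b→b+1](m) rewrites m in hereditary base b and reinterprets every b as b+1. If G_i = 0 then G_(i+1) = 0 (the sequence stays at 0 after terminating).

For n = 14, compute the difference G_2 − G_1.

14 —HB4→ 3·4 + 2 —bump→ 3·5 + 2 = 17 —(−1)→ 16
16 —HB5→ 3·5 + 1 —bump→ 3·6 + 1 = 19 —(−1)→ 18

2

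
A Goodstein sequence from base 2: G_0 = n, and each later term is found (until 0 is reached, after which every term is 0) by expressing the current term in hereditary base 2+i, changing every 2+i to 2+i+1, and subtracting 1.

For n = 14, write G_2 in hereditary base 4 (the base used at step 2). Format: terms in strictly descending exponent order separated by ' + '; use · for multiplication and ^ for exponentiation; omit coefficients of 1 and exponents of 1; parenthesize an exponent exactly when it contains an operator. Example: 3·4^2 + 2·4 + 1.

4^(4 + 1) + 4^4 + 1

G_0=14  [base 2] 2^(2 + 1) + 2^2 + 2  →[2↦3]→  3^(3 + 1) + 3^3 + 3 = 111  −1 ⇒ G_1=110
G_1=110  [base 3] 3^(3 + 1) + 3^3 + 2  →[3↦4]→  4^(4 + 1) + 4^4 + 2 = 1282  −1 ⇒ G_2=1281
G_2=1281  [base 4] 4^(4 + 1) + 4^4 + 1  →[4↦5]→  5^(5 + 1) + 5^5 + 1 = 18751  −1 ⇒ G_3=18750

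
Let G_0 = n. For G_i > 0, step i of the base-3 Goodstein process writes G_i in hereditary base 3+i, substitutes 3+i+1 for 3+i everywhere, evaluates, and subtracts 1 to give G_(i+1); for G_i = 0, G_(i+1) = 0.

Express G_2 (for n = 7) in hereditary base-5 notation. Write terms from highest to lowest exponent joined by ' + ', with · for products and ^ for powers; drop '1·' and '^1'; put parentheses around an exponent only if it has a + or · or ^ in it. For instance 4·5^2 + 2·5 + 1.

5 + 4

step 0: 7 = 2·3 + 1; sub 4 for 3: 2·4 + 1; = 9; G_1 = 9−1 = 8
step 1: 8 = 2·4; sub 5 for 4: 2·5; = 10; G_2 = 10−1 = 9
step 2: 9 = 5 + 4; sub 6 for 5: 6 + 4; = 10; G_3 = 10−1 = 9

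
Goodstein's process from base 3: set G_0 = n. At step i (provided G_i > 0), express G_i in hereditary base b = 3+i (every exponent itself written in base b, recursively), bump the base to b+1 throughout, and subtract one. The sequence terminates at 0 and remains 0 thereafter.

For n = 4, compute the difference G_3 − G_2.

G_0 = 4. HB_3(4) = 3 + 1. Bump = 5. G_1 = 4.
G_1 = 4. HB_4(4) = 4. Bump = 5. G_2 = 4.
G_2 = 4. HB_5(4) = 4. Bump = 4. G_3 = 3.

-1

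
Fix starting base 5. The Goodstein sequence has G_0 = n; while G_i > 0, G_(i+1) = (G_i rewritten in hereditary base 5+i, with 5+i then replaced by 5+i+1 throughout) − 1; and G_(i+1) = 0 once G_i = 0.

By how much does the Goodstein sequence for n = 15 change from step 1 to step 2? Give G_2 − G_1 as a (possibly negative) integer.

G_0 = 15. HB_5(15) = 3·5. Bump = 18. G_1 = 17.
G_1 = 17. HB_6(17) = 2·6 + 5. Bump = 19. G_2 = 18.

1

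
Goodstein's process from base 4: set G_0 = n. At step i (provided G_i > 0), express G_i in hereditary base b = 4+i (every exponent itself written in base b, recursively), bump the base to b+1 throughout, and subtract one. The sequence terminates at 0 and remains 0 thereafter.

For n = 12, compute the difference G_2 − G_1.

G_0=12  [base 4] 3·4  →[4↦5]→  3·5 = 15  −1 ⇒ G_1=14
G_1=14  [base 5] 2·5 + 4  →[5↦6]→  2·6 + 4 = 16  −1 ⇒ G_2=15

1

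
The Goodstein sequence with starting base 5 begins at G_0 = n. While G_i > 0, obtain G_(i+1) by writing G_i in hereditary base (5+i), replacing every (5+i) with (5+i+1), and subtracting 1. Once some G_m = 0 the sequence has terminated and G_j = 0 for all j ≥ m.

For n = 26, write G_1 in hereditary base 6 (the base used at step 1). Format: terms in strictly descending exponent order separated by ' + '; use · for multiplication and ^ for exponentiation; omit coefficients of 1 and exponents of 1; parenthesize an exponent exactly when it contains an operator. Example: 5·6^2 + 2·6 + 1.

6^2

(0) 26|_5 = 5^2 + 1 ↦ 6^2 + 1|_6 = 37 ⇒ 36
(1) 36|_6 = 6^2 ↦ 7^2|_7 = 49 ⇒ 48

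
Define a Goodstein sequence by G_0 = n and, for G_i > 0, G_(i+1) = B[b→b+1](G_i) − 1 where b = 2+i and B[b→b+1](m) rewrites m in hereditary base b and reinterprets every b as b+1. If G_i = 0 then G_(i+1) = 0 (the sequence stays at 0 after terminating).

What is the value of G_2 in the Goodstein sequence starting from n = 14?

step 0: 14 = 2^(2 + 1) + 2^2 + 2; sub 3 for 2: 3^(3 + 1) + 3^3 + 3; = 111; G_1 = 111−1 = 110
step 1: 110 = 3^(3 + 1) + 3^3 + 2; sub 4 for 3: 4^(4 + 1) + 4^4 + 2; = 1282; G_2 = 1282−1 = 1281

1281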